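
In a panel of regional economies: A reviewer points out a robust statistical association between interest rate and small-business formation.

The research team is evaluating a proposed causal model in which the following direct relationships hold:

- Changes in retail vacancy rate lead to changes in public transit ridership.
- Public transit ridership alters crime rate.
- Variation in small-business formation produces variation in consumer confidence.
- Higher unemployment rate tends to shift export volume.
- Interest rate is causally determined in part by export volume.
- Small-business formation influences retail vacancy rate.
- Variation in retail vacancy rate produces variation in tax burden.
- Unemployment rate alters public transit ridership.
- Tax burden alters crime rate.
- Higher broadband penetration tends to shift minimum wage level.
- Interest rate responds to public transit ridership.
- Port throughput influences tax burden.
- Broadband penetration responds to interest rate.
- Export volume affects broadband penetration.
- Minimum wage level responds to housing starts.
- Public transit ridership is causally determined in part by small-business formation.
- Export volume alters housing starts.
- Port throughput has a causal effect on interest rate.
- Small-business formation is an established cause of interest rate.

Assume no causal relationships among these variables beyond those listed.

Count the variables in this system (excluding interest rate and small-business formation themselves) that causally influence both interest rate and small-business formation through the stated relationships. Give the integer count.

No listed variable has a causal path to both interest rate and small-business formation, so there are no common causes.

0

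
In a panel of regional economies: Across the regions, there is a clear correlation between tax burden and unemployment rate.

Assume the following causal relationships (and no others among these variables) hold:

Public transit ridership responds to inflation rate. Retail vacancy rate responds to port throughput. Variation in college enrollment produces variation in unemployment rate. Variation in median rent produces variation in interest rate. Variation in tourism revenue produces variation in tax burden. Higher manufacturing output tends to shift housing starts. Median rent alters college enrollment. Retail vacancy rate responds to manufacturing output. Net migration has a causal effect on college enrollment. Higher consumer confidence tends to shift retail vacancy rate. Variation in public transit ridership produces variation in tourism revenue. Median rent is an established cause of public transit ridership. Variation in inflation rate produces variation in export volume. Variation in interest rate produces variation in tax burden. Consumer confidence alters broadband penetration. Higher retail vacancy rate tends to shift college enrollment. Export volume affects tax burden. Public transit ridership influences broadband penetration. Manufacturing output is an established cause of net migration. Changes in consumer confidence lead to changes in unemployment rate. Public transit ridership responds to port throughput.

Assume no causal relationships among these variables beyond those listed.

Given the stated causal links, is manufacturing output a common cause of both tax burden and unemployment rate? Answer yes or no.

no

Manufacturing output has no stated causal path to tax burden. A confounder must cause both variables, so manufacturing output does not qualify.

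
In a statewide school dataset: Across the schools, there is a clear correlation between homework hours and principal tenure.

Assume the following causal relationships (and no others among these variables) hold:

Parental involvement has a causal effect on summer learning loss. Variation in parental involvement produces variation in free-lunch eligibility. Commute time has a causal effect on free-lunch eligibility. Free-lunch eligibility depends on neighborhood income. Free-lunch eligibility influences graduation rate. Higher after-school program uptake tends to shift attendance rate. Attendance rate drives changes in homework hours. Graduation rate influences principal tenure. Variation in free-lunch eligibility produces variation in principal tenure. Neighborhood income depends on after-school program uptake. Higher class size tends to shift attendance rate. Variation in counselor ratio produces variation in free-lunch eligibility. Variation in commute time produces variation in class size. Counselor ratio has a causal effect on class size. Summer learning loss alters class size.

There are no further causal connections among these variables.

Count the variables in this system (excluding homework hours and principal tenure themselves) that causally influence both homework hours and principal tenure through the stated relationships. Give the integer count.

The common causes are: after-school program uptake (to homework hours via after-school program uptake → attendance rate → homework hours; to principal tenure via after-school program uptake → neighborhood income → free-lunch eligibility → principal tenure); commute time (to homework hours via commute time → class size → attendance rate → homework hours; to principal tenure via commute time → free-lunch eligibility → principal tenure); counselor ratio (to homework hours via counselor ratio → class size → attendance rate → homework hours; to principal tenure via counselor ratio → free-lunch eligibility → principal tenure); parental involvement (to homework hours via parental involvement → summer learning loss → class size → attendance rate → homework hours; to principal tenure via parental involvement → free-lunch eligibility → principal tenure).
Every other variable lacks a causal path to at least one of homework hours and principal tenure.

4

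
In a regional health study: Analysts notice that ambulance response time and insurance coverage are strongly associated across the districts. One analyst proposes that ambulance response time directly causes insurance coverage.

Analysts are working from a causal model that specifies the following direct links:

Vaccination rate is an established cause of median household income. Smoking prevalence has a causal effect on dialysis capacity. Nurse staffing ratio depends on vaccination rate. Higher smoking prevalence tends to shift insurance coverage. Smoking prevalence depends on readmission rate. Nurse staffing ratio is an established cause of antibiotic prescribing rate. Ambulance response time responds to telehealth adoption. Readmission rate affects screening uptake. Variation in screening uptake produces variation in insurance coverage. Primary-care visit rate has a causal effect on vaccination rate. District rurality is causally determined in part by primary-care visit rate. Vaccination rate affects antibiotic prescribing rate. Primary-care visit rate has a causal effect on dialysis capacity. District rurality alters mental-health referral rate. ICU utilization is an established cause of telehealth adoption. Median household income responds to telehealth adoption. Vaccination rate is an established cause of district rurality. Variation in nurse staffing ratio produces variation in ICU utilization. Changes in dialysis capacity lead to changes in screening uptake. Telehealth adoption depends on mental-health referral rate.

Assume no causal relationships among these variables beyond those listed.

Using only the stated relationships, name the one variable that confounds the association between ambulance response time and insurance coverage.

primary-care visit rate

Primary-care visit rate has a causal path to ambulance response time (primary-care visit rate → district rurality → mental-health referral rate → telehealth adoption → ambulance response time) and a separate causal path to insurance coverage (primary-care visit rate → dialysis capacity → screening uptake → insurance coverage), so it is a common cause of both.
No stated relationship gives ambulance response time a causal route to insurance coverage, so the correlation is explained by the shared upstream cause rather than a direct effect.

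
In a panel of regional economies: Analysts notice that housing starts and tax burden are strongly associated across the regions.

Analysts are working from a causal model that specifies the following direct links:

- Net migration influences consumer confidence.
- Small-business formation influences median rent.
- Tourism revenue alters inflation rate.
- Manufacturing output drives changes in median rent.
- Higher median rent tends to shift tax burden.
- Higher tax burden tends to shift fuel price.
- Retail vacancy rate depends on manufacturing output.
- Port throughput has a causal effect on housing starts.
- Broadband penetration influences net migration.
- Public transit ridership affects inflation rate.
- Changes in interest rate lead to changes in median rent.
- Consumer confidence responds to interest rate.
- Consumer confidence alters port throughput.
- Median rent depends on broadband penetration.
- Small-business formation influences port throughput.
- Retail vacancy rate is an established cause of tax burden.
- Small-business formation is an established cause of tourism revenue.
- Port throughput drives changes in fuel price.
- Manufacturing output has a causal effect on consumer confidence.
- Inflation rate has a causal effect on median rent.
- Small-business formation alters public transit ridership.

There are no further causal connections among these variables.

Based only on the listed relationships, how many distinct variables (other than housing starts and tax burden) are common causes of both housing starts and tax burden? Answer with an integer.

The common causes are: broadband penetration (to housing starts via broadband penetration → net migration → consumer confidence → port throughput → housing starts; to tax burden via broadband penetration → median rent → tax burden); interest rate (to housing starts via interest rate → consumer confidence → port throughput → housing starts; to tax burden via interest rate → median rent → tax burden); manufacturing output (to housing starts via manufacturing output → consumer confidence → port throughput → housing starts; to tax burden via manufacturing output → median rent → tax burden); small-business formation (to housing starts via small-business formation → port throughput → housing starts; to tax burden via small-business formation → median rent → tax burden).
Every other variable lacks a causal path to at least one of housing starts and tax burden.

4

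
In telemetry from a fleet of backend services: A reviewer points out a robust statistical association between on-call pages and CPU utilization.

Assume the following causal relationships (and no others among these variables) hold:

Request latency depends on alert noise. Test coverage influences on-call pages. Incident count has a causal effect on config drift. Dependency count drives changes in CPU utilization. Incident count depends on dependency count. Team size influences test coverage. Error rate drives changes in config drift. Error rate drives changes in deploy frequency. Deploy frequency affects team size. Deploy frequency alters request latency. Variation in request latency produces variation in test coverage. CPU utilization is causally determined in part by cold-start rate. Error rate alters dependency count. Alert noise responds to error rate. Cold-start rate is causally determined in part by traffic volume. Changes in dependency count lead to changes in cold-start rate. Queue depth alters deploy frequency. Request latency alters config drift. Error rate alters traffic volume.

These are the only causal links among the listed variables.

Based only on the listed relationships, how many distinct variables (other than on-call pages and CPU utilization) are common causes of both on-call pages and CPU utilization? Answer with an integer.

The common causes are: error rate (to on-call pages via error rate → deploy frequency → team size → test coverage → on-call pages; to CPU utilization via error rate → dependency count → CPU utilization).
Every other variable lacks a causal path to at least one of on-call pages and CPU utilization.

1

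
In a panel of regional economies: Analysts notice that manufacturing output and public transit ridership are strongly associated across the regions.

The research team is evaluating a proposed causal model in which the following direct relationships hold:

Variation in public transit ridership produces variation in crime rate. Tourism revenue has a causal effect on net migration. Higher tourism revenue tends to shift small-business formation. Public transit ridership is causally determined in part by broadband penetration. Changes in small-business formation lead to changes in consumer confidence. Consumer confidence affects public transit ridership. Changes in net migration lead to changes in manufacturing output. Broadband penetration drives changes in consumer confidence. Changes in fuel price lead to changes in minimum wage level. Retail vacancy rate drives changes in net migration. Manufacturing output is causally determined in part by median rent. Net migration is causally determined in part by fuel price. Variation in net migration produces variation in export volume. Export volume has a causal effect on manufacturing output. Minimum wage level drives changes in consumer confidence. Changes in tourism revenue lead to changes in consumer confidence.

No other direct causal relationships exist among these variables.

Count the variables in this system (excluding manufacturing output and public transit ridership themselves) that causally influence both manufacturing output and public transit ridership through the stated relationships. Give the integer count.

The common causes are: fuel price (to manufacturing output via fuel price → net migration → manufacturing output; to public transit ridership via fuel price → minimum wage level → consumer confidence → public transit ridership); tourism revenue (to manufacturing output via tourism revenue → net migration → manufacturing output; to public transit ridership via tourism revenue → consumer confidence → public transit ridership).
Every other variable lacks a causal path to at least one of manufacturing output and public transit ridership.

2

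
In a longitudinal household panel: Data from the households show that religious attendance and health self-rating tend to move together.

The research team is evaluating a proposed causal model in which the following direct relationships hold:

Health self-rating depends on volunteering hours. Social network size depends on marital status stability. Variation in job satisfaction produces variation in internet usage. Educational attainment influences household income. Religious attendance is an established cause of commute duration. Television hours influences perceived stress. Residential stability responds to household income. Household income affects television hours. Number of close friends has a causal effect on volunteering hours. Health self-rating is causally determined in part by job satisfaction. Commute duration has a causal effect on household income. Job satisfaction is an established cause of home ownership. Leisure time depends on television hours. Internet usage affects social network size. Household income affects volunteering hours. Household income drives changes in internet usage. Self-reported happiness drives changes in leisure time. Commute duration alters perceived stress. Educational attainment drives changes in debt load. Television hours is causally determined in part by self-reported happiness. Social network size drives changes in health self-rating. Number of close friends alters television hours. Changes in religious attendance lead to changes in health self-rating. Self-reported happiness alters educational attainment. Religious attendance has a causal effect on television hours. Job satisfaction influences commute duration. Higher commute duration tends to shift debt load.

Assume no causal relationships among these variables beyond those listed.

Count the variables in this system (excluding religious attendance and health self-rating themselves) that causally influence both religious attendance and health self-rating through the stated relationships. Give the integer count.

No listed variable has a causal path to both religious attendance and health self-rating, so there are no common causes.

0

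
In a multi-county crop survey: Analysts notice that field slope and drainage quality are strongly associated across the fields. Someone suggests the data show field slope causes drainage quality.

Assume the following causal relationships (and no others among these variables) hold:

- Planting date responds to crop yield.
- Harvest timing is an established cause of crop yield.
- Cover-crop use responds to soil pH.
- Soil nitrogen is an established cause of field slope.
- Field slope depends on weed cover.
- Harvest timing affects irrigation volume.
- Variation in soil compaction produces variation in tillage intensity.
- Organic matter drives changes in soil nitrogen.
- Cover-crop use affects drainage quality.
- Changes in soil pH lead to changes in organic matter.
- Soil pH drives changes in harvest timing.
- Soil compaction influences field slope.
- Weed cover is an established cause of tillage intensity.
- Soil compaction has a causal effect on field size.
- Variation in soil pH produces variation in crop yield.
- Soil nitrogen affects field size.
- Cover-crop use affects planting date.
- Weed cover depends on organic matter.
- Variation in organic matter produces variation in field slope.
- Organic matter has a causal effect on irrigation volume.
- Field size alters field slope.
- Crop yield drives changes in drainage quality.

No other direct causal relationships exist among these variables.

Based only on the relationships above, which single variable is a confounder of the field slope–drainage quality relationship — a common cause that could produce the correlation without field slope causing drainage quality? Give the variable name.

soil pH

Soil pH has a causal path to field slope (soil pH → organic matter → field slope) and a separate causal path to drainage quality (soil pH → cover-crop use → drainage quality), so it is a common cause of both.
No stated relationship gives field slope a causal route to drainage quality, so the correlation is explained by the shared upstream cause rather than a direct effect.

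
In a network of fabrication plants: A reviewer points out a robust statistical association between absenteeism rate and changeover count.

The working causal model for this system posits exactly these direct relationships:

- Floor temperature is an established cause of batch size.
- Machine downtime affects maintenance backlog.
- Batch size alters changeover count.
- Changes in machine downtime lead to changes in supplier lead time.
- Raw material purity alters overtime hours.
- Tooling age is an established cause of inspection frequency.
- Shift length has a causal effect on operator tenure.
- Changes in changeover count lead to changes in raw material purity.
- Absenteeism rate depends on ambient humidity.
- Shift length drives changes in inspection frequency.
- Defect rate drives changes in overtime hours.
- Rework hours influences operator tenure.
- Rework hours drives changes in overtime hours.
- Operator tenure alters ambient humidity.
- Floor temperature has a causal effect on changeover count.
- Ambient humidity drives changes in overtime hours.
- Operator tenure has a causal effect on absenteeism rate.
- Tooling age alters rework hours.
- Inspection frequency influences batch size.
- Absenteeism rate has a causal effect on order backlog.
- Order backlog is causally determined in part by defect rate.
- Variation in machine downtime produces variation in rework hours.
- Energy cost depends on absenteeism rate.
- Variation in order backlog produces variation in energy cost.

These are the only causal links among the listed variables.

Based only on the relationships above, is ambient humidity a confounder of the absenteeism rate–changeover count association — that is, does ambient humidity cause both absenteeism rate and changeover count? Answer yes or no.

Ambient humidity has no stated causal path to changeover count. A confounder must cause both variables, so ambient humidity does not qualify.

no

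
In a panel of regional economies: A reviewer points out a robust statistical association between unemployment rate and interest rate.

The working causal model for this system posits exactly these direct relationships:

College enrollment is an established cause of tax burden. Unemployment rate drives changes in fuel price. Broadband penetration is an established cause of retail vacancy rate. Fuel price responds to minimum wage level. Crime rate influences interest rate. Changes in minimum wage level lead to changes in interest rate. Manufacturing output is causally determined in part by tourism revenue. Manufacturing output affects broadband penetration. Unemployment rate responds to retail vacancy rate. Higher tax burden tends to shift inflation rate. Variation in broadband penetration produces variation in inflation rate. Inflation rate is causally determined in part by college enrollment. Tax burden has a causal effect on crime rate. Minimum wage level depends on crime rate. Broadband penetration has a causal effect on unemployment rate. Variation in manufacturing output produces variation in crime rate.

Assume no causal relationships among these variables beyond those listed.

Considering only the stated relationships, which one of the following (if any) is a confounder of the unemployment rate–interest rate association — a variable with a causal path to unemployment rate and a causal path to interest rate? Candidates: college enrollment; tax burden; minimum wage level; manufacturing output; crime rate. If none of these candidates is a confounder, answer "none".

manufacturing output

Manufacturing output causes unemployment rate (manufacturing output → broadband penetration → unemployment rate) and also causes interest rate (manufacturing output → crime rate → interest rate); it is a common cause of both.
Each of the other candidates lacks a causal path to at least one of unemployment rate and interest rate, so they do not confound the relationship.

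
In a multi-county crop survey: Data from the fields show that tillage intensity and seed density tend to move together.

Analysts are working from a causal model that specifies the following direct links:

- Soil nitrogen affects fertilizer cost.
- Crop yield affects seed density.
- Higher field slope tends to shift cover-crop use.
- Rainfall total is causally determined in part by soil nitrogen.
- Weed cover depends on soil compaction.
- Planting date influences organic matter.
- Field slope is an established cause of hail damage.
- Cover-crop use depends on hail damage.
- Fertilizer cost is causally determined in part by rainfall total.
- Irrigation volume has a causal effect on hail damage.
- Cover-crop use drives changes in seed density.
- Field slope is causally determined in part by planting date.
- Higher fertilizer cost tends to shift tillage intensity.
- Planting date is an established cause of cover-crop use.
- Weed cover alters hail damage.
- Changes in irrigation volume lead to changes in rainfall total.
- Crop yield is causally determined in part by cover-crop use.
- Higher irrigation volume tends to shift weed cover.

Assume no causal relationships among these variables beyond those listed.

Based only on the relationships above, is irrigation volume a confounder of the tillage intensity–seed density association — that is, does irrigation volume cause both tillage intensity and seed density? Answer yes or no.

Irrigation volume has a causal path to tillage intensity (irrigation volume → rainfall total → fertilizer cost → tillage intensity) and to seed density (irrigation volume → hail damage → cover-crop use → seed density), so it is a common cause of both — a confounder.

yes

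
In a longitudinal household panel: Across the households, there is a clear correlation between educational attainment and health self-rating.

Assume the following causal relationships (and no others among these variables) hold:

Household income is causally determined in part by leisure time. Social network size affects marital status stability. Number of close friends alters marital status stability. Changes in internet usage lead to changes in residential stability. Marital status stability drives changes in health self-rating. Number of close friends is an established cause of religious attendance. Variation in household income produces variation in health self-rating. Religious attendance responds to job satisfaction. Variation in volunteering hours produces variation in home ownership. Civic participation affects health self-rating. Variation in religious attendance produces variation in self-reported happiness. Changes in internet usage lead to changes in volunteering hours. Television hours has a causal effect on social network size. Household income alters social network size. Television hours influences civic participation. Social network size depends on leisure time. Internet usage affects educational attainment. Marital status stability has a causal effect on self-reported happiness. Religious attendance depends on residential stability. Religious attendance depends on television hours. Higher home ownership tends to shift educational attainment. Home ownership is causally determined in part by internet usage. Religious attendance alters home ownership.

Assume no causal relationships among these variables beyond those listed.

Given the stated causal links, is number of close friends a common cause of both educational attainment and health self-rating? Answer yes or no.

yes

Number of close friends has a causal path to educational attainment (number of close friends → religious attendance → home ownership → educational attainment) and to health self-rating (number of close friends → marital status stability → health self-rating), so it is a common cause of both — a confounder.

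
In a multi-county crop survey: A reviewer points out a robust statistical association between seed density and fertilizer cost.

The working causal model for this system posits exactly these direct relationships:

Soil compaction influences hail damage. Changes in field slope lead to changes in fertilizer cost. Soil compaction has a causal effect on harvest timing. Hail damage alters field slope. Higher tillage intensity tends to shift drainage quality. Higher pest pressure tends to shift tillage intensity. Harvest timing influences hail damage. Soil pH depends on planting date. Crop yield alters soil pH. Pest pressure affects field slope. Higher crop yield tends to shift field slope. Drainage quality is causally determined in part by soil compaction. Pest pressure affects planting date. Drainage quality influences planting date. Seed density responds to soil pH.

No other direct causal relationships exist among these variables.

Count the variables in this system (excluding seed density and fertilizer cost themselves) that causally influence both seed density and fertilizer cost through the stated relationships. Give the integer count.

3

The common causes are: crop yield (to seed density via crop yield → soil pH → seed density; to fertilizer cost via crop yield → field slope → fertilizer cost); pest pressure (to seed density via pest pressure → planting date → soil pH → seed density; to fertilizer cost via pest pressure → field slope → fertilizer cost); soil compaction (to seed density via soil compaction → drainage quality → planting date → soil pH → seed density; to fertilizer cost via soil compaction → hail damage → field slope → fertilizer cost).
Every other variable lacks a causal path to at least one of seed density and fertilizer cost.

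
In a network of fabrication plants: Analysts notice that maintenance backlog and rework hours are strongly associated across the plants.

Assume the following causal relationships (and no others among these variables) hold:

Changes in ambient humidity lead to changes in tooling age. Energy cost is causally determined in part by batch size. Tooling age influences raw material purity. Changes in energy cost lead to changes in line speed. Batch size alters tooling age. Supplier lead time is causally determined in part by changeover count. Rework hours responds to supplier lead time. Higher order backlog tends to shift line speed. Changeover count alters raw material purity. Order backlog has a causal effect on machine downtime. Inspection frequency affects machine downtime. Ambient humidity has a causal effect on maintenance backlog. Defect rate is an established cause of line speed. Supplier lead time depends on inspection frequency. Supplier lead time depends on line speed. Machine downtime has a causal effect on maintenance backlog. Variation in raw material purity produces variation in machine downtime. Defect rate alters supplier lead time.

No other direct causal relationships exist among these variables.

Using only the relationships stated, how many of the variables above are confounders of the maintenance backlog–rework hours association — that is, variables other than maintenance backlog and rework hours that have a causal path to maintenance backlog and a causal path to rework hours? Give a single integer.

4

The common causes are: batch size (to maintenance backlog via batch size → tooling age → raw material purity → machine downtime → maintenance backlog; to rework hours via batch size → energy cost → line speed → supplier lead time → rework hours); changeover count (to maintenance backlog via changeover count → raw material purity → machine downtime → maintenance backlog; to rework hours via changeover count → supplier lead time → rework hours); inspection frequency (to maintenance backlog via inspection frequency → machine downtime → maintenance backlog; to rework hours via inspection frequency → supplier lead time → rework hours); order backlog (to maintenance backlog via order backlog → machine downtime → maintenance backlog; to rework hours via order backlog → line speed → supplier lead time → rework hours).
Every other variable lacks a causal path to at least one of maintenance backlog and rework hours.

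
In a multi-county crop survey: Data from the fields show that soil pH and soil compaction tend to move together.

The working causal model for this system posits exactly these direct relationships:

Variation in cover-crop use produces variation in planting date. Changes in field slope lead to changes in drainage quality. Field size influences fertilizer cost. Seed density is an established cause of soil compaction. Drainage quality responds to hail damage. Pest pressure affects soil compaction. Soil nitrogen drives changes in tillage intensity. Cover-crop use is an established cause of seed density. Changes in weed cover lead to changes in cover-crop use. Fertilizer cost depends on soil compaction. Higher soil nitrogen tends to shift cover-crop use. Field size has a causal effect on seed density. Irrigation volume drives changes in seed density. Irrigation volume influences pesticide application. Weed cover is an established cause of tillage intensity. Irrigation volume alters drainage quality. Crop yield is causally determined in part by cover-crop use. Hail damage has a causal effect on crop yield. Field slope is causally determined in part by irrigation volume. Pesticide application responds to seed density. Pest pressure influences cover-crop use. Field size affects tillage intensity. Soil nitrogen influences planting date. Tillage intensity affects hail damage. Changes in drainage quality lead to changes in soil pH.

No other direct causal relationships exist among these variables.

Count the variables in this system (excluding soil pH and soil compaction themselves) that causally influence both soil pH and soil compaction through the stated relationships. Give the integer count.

The common causes are: field size (to soil pH via field size → tillage intensity → hail damage → drainage quality → soil pH; to soil compaction via field size → seed density → soil compaction); irrigation volume (to soil pH via irrigation volume → drainage quality → soil pH; to soil compaction via irrigation volume → seed density → soil compaction); soil nitrogen (to soil pH via soil nitrogen → tillage intensity → hail damage → drainage quality → soil pH; to soil compaction via soil nitrogen → cover-crop use → seed density → soil compaction); weed cover (to soil pH via weed cover → tillage intensity → hail damage → drainage quality → soil pH; to soil compaction via weed cover → cover-crop use → seed density → soil compaction).
Every other variable lacks a causal path to at least one of soil pH and soil compaction.

4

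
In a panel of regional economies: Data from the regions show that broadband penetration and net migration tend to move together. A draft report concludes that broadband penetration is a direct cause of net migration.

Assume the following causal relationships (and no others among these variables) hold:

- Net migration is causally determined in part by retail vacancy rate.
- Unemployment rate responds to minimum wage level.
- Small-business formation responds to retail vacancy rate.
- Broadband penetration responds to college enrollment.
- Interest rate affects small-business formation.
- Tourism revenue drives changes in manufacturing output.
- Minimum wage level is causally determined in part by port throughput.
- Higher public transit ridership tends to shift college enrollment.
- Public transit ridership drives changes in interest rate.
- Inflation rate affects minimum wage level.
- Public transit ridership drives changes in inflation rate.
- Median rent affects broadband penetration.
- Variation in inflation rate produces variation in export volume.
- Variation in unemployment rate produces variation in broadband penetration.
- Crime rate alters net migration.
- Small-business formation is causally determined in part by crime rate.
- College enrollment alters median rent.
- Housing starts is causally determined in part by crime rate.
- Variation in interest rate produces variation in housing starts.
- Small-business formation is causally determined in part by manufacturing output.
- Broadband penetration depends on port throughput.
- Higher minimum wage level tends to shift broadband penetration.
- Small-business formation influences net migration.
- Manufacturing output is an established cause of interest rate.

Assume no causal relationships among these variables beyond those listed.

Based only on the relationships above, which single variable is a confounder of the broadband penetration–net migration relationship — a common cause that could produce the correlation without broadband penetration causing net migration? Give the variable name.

public transit ridership

Public transit ridership has a causal path to broadband penetration (public transit ridership → college enrollment → broadband penetration) and a separate causal path to net migration (public transit ridership → interest rate → small-business formation → net migration), so it is a common cause of both.
No stated relationship gives broadband penetration a causal route to net migration, so the correlation is explained by the shared upstream cause rather than a direct effect.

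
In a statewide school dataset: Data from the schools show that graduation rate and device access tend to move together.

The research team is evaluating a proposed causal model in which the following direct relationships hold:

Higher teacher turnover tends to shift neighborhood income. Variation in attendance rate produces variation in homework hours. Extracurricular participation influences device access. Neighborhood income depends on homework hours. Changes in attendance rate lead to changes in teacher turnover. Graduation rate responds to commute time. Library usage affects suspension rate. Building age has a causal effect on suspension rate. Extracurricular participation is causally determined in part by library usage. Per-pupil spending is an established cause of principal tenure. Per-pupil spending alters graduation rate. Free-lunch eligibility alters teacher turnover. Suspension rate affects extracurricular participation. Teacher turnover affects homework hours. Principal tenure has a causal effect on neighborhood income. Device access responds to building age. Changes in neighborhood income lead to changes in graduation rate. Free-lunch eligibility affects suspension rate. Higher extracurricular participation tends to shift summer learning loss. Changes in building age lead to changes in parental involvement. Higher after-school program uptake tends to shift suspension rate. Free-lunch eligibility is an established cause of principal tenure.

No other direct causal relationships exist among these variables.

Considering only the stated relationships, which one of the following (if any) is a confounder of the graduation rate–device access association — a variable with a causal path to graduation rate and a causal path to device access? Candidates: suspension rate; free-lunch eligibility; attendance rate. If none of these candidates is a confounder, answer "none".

free-lunch eligibility

Free-lunch eligibility causes graduation rate (free-lunch eligibility → teacher turnover → neighborhood income → graduation rate) and also causes device access (free-lunch eligibility → suspension rate → extracurricular participation → device access); it is a common cause of both.
Each of the other candidates lacks a causal path to at least one of graduation rate and device access, so they do not confound the relationship.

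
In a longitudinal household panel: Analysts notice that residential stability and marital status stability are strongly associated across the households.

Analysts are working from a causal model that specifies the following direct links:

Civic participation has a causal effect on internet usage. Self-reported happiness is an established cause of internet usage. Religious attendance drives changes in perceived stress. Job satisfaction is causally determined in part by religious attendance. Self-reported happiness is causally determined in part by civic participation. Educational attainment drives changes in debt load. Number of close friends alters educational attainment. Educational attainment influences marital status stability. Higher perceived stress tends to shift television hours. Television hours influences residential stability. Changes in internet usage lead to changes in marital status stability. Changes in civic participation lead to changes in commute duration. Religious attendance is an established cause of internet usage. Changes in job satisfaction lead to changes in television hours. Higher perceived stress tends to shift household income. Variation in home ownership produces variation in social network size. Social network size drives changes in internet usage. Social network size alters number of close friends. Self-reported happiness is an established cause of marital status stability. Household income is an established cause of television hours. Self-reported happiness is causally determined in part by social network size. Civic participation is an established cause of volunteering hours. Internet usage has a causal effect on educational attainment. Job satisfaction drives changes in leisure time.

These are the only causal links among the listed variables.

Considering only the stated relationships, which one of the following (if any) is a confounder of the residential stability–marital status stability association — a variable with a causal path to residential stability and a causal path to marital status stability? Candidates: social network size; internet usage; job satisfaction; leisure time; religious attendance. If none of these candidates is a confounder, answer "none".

religious attendance

Religious attendance causes residential stability (religious attendance → job satisfaction → television hours → residential stability) and also causes marital status stability (religious attendance → internet usage → marital status stability); it is a common cause of both.
Each of the other candidates lacks a causal path to at least one of residential stability and marital status stability, so they do not confound the relationship.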